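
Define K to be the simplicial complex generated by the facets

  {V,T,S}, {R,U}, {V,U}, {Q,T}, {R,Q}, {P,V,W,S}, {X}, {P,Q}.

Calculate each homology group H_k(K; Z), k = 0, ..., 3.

We work with the vertex ordering P < Q < R < S < T < U < V < W < X. The simplices of K, each written with vertices in increasing order, are:

  0-simplices (9): P, Q, R, S, T, U, V, W, X
  1-simplices (13): PQ, PS, PV, PW, QR, QT, RU, ST, SV, SW, TV, UV, VW
  2-simplices (5): PSV, PSW, PVW, STV, SVW
  3-simplices (1): PSVW

Hence C_0 ≅ Z^9, C_1 ≅ Z^13, C_2 ≅ Z^5, C_3 ≅ Z^1.

∂_1: C_1 → C_0 sends each edge [p,q] (with p < q) to q − p.
The resulting 9×13 matrix has rank 7, and its Smith normal form has invariant factors (1,1,1,1,1,1,1).

∂_2: C_2 → C_1 acts by ∂[p,q,r] = [q,r] − [p,r] + [p,q]. For instance
  ∂SVW = VW − SW + SV,
  ∂STV = TV − SV + ST.
As a 13×5 matrix over Z this has rank 4, with invariant factors (1,1,1,1).

The boundary map ∂_3: C_3 → C_2 sends each 3-simplex σ to the alternating sum Σ_i (−1)^i (σ with its i-th vertex removed). For instance
  ∂PSVW = SVW − PVW + PSW − PSV.
As a 5×1 matrix over Z this has rank 1, with invariant factors (1).

From H_k ≅ ker(∂_k) / im(∂_{k+1}) we obtain:

  H_0: rank C_0 − rank ∂_1 = 9 − 7 = 2, and the invariant factors of ∂_1 are all 1, so H_0 ≅ Z^2.
  H_1: rank ker ∂_1 − rank ∂_2 = (13 − 7) − 4 = 2, and the invariant factors of ∂_2 are all 1, so H_1 ≅ Z^2.
  H_2: rank ker ∂_2 − rank ∂_3 = (5 − 4) − 1 = 0, and the invariant factors of ∂_3 are all 1, so H_2 ≅ 0.
  H_3: rank ker ∂_3 − rank ∂_4 = (1 − 1) − 0 = 0, and there is no ∂_4, so H_3 ≅ 0.

H_0 = Z^2,  H_1 = Z^2,  H_2 = 0,  H_3 = 0.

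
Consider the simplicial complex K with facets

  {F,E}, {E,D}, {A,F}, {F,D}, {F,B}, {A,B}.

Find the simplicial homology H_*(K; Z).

K has 5 vertices, 6 edges.
rank ∂_0 = 0, rank ∂_1 = 4 ⇒ b_0 = 5 − 0 − 4 = 1; all invariant factors of ∂_1 are 1 so no torsion. So H_0 = Z.
rank ∂_1 = 4, rank ∂_2 = 0 ⇒ b_1 = 6 − 4 − 0 = 2. So H_1 = Z^2.

H_0 ≅ Z,  H_1 ≅ Z^2.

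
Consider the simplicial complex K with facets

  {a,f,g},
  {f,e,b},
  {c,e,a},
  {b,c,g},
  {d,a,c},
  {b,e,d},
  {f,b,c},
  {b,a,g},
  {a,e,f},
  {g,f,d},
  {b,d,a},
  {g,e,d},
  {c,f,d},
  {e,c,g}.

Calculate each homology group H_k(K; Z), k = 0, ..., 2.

H_0 = Z,  H_1 = Z^2,  H_2 = Z.

Fix the vertex order a < b < c < d < e < f < g and write every simplex with vertices in increasing order. Then dim K = 2 and the simplices of K are:

  0-simplices (7): a, b, c, d, e, f, g
  1-simplices (21): ab, ac, ad, ae, af, ag, bc, bd, be, bf, bg, cd, ce, cf, cg, de, df, dg, ef, eg, fg
  2-simplices (14): abd, abg, acd, ace, aef, afg, bcf, bcg, bde, bef, cdf, ceg, deg, dfg

giving chain groups C_0 ≅ Z^7, C_1 ≅ Z^21, C_2 ≅ Z^14.

∂_1: C_1 → C_0 sends each edge [p,q] (with p < q) to q − p.
This gives a 7×21 integer matrix of rank 6; reducing to Smith normal form yields diagonal entries (1,1,1,1,1,1).

The boundary map ∂_2: C_2 → C_1 maps a triangle to the signed sum of its edges. For instance
  ∂dfg = fg − dg + df,
  ∂acd = cd − ad + ac.
The resulting 21×14 matrix has rank 13, and its Smith normal form has invariant factors (1,1,1,1,1,1,1,1,1,1,1,1,1).

Reading off H_k = ker ∂_k / im ∂_{k+1}:

  H_0: rank C_0 − rank ∂_1 = 7 − 6 = 1, and the invariant factors of ∂_1 are all 1, so H_0 ≅ Z.
  H_1: rank ker ∂_1 − rank ∂_2 = (21 − 6) − 13 = 2, and the invariant factors of ∂_2 are all 1, so H_1 ≅ Z^2.
  H_2: rank ker ∂_2 − rank ∂_3 = (14 − 13) − 0 = 1, and there is no ∂_3, so H_2 ≅ Z.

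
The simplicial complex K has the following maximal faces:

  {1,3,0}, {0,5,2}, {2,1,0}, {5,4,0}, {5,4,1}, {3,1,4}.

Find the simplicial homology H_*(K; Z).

H_0 ≅ Z,  H_1 ≅ Z,  H_2 = 0.

Fix the vertex order 0 < 1 < 2 < 3 < 4 < 5 and write every simplex with vertices in increasing order. Then dim K = 2 and the simplices of K are:

  0-simplices (6): [0], [1], [2], [3], [4], [5]
  1-simplices (12): [0,1], [0,2], [0,3], [0,4], [0,5], [1,2], [1,3], [1,4], [1,5], [2,5], [3,4], [4,5]
  2-simplices (6): [0,1,2], [0,1,3], [0,2,5], [0,4,5], [1,3,4], [1,4,5]

so the chain groups are C_0 ≅ Z^6, C_1 ≅ Z^12, C_2 ≅ Z^6.

The boundary map ∂_1: C_1 → C_0 is given by ∂[p,q] = [q] − [p]. For instance
  ∂[4,5] = [5] − [4].
The resulting 6×12 matrix has rank 5, and its Smith normal form has invariant factors (1,1,1,1,1).

∂_2: C_2 → C_1 maps a triangle to the signed sum of its edges. For instance
  ∂[0,4,5] = [4,5] − [0,5] + [0,4],
  ∂[0,1,3] = [1,3] − [0,3] + [0,1].
As a 12×6 matrix over Z this has rank 6, with invariant factors (1,1,1,1,1,1).

Now H_k = ker ∂_k / im ∂_{k+1}, so:

  H_0: rank C_0 − rank ∂_1 = 6 − 5 = 1, and the invariant factors of ∂_1 are all 1, so H_0 ≅ Z.
  H_1: rank ker ∂_1 − rank ∂_2 = (12 − 5) − 6 = 1, and the invariant factors of ∂_2 are all 1, so H_1 ≅ Z.
  H_2: rank ker ∂_2 − rank ∂_3 = (6 − 6) − 0 = 0, and there is no ∂_3, so H_2 ≅ 0.

As a check, the Euler characteristic is 6 − 12 + 6 = 0, which agrees with 1 − 1 + 0 = 0.
(K is a triangulation of the cylinder S^1 x I.)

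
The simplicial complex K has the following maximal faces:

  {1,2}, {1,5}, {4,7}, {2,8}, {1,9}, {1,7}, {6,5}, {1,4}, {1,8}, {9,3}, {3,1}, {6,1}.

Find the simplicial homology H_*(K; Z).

Fix the vertex order 1 < 2 < 3 < 4 < 5 < 6 < 7 < 8 < 9 and write every simplex with vertices in increasing order. Then dim K = 1 and the simplices of K are:

  0-simplices (9): [1], [2], [3], [4], [5], [6], [7], [8], [9]
  1-simplices (12): [1,2], [1,3], [1,4], [1,5], [1,6], [1,7], [1,8], [1,9], [2,8], [3,9], [4,7], [5,6]

Hence C_0 ≅ Z^9, C_1 ≅ Z^12.

∂_1: C_1 → C_0 is given by ∂[p,q] = [q] − [p].
As a 9×12 matrix over Z this has rank 8, with invariant factors (1,1,1,1,1,1,1,1).

Computing H_k = (kernel of ∂_k) / (image of ∂_{k+1}):

  H_0: rank C_0 − rank ∂_1 = 9 − 8 = 1, and the invariant factors of ∂_1 are all 1, so H_0 = Z.
  H_1: rank ker ∂_1 − rank ∂_2 = (12 − 8) − 0 = 4, and there is no ∂_2, so H_1 = Z^4.

As a check, the Euler characteristic is 9 − 12 = -3, which agrees with 1 − 4 = -3.

H_0 = Z,  H_1 = Z^4.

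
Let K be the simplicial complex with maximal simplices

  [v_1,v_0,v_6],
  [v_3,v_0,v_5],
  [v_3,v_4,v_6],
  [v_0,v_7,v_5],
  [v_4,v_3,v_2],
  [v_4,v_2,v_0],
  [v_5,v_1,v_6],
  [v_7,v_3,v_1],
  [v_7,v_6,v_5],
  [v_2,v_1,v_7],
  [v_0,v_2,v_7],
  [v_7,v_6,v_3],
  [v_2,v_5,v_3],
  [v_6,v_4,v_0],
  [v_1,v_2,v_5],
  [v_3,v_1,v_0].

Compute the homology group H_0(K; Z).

H_0 = Z.

Fix the vertex order v_0 < v_1 < v_2 < v_3 < v_4 < v_5 < v_6 < v_7 and write every simplex with vertices in increasing order. Then dim K = 2 and the simplices of K are:

  0-simplices (8): [v_0], [v_1], [v_2], [v_3], [v_4], [v_5], [v_6], [v_7]
  1-simplices (24): (24 of them)
  2-simplices (16): (16 of them)

so the chain groups are C_0 ≅ Z^8, C_1 ≅ Z^24, C_2 ≅ Z^16.

Boundary ∂_1: C_1 → C_0 maps an edge to its endpoints' difference, ∂[p,q] = q − p. For instance
  ∂[v_1,v_6] = [v_6] − [v_1].
As a 8×24 matrix over Z this has rank 7, with invariant factors (1,1,1,1,1,1,1).

The boundary map ∂_2: C_2 → C_1 maps a triangle to the signed sum of its edges. For instance
  ∂[v_3,v_4,v_6] = [v_4,v_6] − [v_3,v_6] + [v_3,v_4],
  ∂[v_5,v_6,v_7] = [v_6,v_7] − [v_5,v_7] + [v_5,v_6].
The resulting 24×16 matrix has rank 15, and its Smith normal form has invariant factors (1,1,1,1,1,1,1,1,1,1,1,1,1,1,1).

From H_k ≅ ker(∂_k) / im(∂_{k+1}) we obtain:

  H_0: rank C_0 − rank ∂_1 = 8 − 7 = 1, and the invariant factors of ∂_1 are all 1, so H_0 ≅ Z.

(K is a triangulation of the torus T^2.)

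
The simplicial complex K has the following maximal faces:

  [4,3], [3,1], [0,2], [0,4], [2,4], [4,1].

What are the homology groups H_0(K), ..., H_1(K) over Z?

K has 5 vertices, 6 edges.
rank ∂_0 = 0, rank ∂_1 = 4 ⇒ b_0 = 5 − 0 − 4 = 1; all invariant factors of ∂_1 are 1 so no torsion. So H_0 ≅ Z.
rank ∂_1 = 4, rank ∂_2 = 0 ⇒ b_1 = 6 − 4 − 0 = 2. So H_1 ≅ Z^2.

H_0 = Z,  H_1 = Z^2.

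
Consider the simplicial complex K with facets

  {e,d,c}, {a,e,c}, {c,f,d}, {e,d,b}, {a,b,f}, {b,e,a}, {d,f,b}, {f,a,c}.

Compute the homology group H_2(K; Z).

Fix the vertex order a < b < c < d < e < f and write every simplex with vertices in increasing order. Then dim K = 2 and the simplices of K are:

  0-simplices (6): a, b, c, d, e, f
  1-simplices (12): ab, ac, ae, af, bd, be, bf, cd, ce, cf, de, df
  2-simplices (8): abe, abf, ace, acf, bde, bdf, cde, cdf

giving chain groups C_0 ≅ Z^6, C_1 ≅ Z^12, C_2 ≅ Z^8.

Boundary ∂_1: C_1 → C_0 is given by ∂[p,q] = [q] − [p]. For instance
  ∂ae = e − a.
This gives a 6×12 integer matrix of rank 5; reducing to Smith normal form yields diagonal entries (1,1,1,1,1).

∂_2: C_2 → C_1 maps a triangle to the signed sum of its edges. For instance
  ∂abf = bf − af + ab,
  ∂acf = cf − af + ac.
As a 12×8 matrix over Z this has rank 7, with invariant factors (1,1,1,1,1,1,1).

Reading off H_k = ker ∂_k / im ∂_{k+1}:

  H_2: rank ker ∂_2 − rank ∂_3 = (8 − 7) − 0 = 1, and there is no ∂_3, so H_2 = Z.

(K is a triangulation of the 2-sphere S^2.)

H_2 = Z.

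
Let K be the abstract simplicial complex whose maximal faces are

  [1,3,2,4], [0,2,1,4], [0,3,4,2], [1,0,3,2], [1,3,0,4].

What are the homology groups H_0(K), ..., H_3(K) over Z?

H_0 ≅ Z,  H_1 = 0,  H_2 = 0,  H_3 ≅ Z.

Fix the vertex order 0 < 1 < 2 < 3 < 4 and write every simplex with vertices in increasing order. Then dim K = 3 and the simplices of K are:

  0-simplices (5): [0], [1], [2], [3], [4]
  1-simplices (10): [0,1], [0,2], [0,3], [0,4], [1,2], [1,3], [1,4], [2,3], [2,4], [3,4]
  2-simplices (10): [0,1,2], [0,1,3], [0,1,4], [0,2,3], [0,2,4], [0,3,4], [1,2,3], [1,2,4], [1,3,4], [2,3,4]
  3-simplices (5): [0,1,2,3], [0,1,2,4], [0,1,3,4], [0,2,3,4], [1,2,3,4]

Hence C_0 ≅ Z^5, C_1 ≅ Z^10, C_2 ≅ Z^10, C_3 ≅ Z^5.

Boundary ∂_1: C_1 → C_0 maps an edge to its endpoints' difference, ∂[p,q] = q − p.
This gives a 5×10 integer matrix of rank 4; reducing to Smith normal form yields diagonal entries (1,1,1,1).

Boundary ∂_2: C_2 → C_1 acts by ∂[p,q,r] = [q,r] − [p,r] + [p,q]. For instance
  ∂[0,2,3] = [2,3] − [0,3] + [0,2],
  ∂[0,1,3] = [1,3] − [0,3] + [0,1].
The resulting 10×10 matrix has rank 6, and its Smith normal form has invariant factors (1,1,1,1,1,1).

∂_3: C_3 → C_2 sends each 3-simplex σ to the alternating sum Σ_i (−1)^i (σ with its i-th vertex removed). For instance
  ∂[0,1,2,4] = [1,2,4] − [0,2,4] + [0,1,4] − [0,1,2],
  ∂[0,1,3,4] = [1,3,4] − [0,3,4] + [0,1,4] − [0,1,3].
This gives a 10×5 integer matrix of rank 4; reducing to Smith normal form yields diagonal entries (1,1,1,1).

From H_k ≅ ker(∂_k) / im(∂_{k+1}) we obtain:

  H_0: rank C_0 − rank ∂_1 = 5 − 4 = 1, and the invariant factors of ∂_1 are all 1, so H_0 ≅ Z.
  H_1: rank ker ∂_1 − rank ∂_2 = (10 − 4) − 6 = 0, and the invariant factors of ∂_2 are all 1, so H_1 ≅ 0.
  H_2: rank ker ∂_2 − rank ∂_3 = (10 − 6) − 4 = 0, and the invariant factors of ∂_3 are all 1, so H_2 ≅ 0.
  H_3: rank ker ∂_3 − rank ∂_4 = (5 − 4) − 0 = 1, and there is no ∂_4, so H_3 ≅ Z.

As a check, the Euler characteristic is 5 − 10 + 10 − 5 = 0, which agrees with 1 − 0 + 0 − 1 = 0.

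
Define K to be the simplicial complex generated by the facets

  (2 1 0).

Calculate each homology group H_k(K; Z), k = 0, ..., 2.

We work with the vertex ordering 0 < 1 < 2. The simplices of K, each written with vertices in increasing order, are:

  0-simplices (3): [0], [1], [2]
  1-simplices (3): [0,1], [0,2], [1,2]
  2-simplices (1): [0,1,2]

so the chain groups are C_0 ≅ Z^3, C_1 ≅ Z^3, C_2 ≅ Z^1.

Boundary ∂_1: C_1 → C_0 sends each edge [p,q] (with p < q) to q − p.
The resulting 3×3 matrix has rank 2, and its Smith normal form has invariant factors (1,1).

∂_2: C_2 → C_1 maps a triangle to the signed sum of its edges. For instance
  ∂[0,1,2] = [1,2] − [0,2] + [0,1].
The 3×1 boundary matrix has rank 1 and Smith normal form diag(1).

From H_k ≅ ker(∂_k) / im(∂_{k+1}) we obtain:

  H_0: rank C_0 − rank ∂_1 = 3 − 2 = 1, and the invariant factors of ∂_1 are all 1, so H_0 = Z.
  H_1: rank ker ∂_1 − rank ∂_2 = (3 − 2) − 1 = 0, and the invariant factors of ∂_2 are all 1, so H_1 = 0.
  H_2: rank ker ∂_2 − rank ∂_3 = (1 − 1) − 0 = 0, and there is no ∂_3, so H_2 = 0.

H_0 = Z,  H_1 = 0,  H_2 = 0.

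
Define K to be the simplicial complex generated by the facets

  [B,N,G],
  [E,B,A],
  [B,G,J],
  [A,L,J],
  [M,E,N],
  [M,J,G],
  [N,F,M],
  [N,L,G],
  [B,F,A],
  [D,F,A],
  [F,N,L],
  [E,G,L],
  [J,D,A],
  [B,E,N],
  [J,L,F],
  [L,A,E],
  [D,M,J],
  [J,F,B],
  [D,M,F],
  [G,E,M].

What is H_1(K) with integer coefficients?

H_1 ≅ Z ⊕ Z/2Z.

K has 10 vertices, 30 edges, 20 triangles.
rank ∂_1 = 9, rank ∂_2 = 20 ⇒ b_1 = 30 − 9 − 20 = 1; ∂_2 has invariant factor(s) [2] giving torsion. So H_1 ≅ Z ⊕ Z/2Z.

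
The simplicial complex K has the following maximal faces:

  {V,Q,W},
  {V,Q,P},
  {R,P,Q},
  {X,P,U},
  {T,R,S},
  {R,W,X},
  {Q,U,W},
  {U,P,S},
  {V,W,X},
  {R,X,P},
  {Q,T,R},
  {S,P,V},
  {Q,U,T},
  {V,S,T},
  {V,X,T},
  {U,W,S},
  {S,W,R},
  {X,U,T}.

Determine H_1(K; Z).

H_1 ≅ Z^2.

Take the total order P < Q < R < S < T < U < V < W < X on the vertex set. Then K (dimension 2) consists of the simplices:

  0-simplices (9): P, Q, R, S, T, U, V, W, X
  1-simplices (27): PQ, PR, PS, PU, PV, PX, QR, QT, QU, QV, QW, RS, RT, RW, RX, ST, SU, SV, SW, TU, TV, TX, UW, UX, VW, VX, WX
  2-simplices (18): PQR, PQV, PRX, PSU, PSV, PUX, QRT, QTU, QUW, QVW, RST, RSW, RWX, STV, SUW, TUX, TVX, VWX

giving chain groups C_0 ≅ Z^9, C_1 ≅ Z^27, C_2 ≅ Z^18.

∂_1: C_1 → C_0 sends each edge [p,q] (with p < q) to q − p. For instance
  ∂PV = V − P.
As a 9×27 matrix over Z this has rank 8, with invariant factors (1,1,1,1,1,1,1,1).

∂_2: C_2 → C_1 maps a triangle to the signed sum of its edges. For instance
  ∂QUW = UW − QW + QU,
  ∂RSW = SW − RW + RS.
As a 27×18 matrix over Z this has rank 17, with invariant factors (1,1,1,1,1,1,1,1,1,1,1,1,1,1,1,1,1).

Now H_k = ker ∂_k / im ∂_{k+1}, so:

  H_1: rank ker ∂_1 − rank ∂_2 = (27 − 8) − 17 = 2, and the invariant factors of ∂_2 are all 1, so H_1 = Z^2.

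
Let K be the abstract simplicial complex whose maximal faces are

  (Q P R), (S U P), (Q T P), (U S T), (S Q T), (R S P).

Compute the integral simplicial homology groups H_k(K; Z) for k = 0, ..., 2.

H_0 = Z,  H_1 = Z,  H_2 = 0.

K has 6 vertices, 12 edges, 6 triangles.
rank ∂_0 = 0, rank ∂_1 = 5 ⇒ b_0 = 6 − 0 − 5 = 1; all invariant factors of ∂_1 are 1 so no torsion. So H_0 = Z.
rank ∂_1 = 5, rank ∂_2 = 6 ⇒ b_1 = 12 − 5 − 6 = 1; all invariant factors of ∂_2 are 1 so no torsion. So H_1 = Z.
rank ∂_2 = 6, rank ∂_3 = 0 ⇒ b_2 = 6 − 6 − 0 = 0. So H_2 = 0.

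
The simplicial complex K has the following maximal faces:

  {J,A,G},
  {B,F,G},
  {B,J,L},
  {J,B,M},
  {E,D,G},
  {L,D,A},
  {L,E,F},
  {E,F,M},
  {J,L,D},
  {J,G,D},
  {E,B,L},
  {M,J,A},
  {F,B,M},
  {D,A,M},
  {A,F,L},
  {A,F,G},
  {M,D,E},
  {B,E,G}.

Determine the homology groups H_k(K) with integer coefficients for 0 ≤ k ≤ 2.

H_0 = Z,  H_1 = Z ⊕ Z_2,  H_2 = 0.

Order the vertices as A < B < D < E < F < G < J < L < M. Listing each simplex with vertices in this order, K has dimension 2 with simplices:

  0-simplices (9): A, B, D, E, F, G, J, L, M
  1-simplices (27): AD, AF, AG, AJ, AL, AM, BE, BF, BG, BJ, BL, BM, DE, DG, DJ, DL, DM, EF, EG, EL, EM, FG, FL, FM, GJ, JL, JM
  2-simplices (18): ADL, ADM, AFG, AFL, AGJ, AJM, BEG, BEL, BFG, BFM, BJL, BJM, DEG, DEM, DGJ, DJL, EFL, EFM

so the chain groups are C_0 ≅ Z^9, C_1 ≅ Z^27, C_2 ≅ Z^18.

Boundary ∂_1: C_1 → C_0 is given by ∂[p,q] = [q] − [p]. For instance
  ∂AD = D − A.
As a 9×27 matrix over Z this has rank 8, with invariant factors (1,1,1,1,1,1,1,1).

∂_2: C_2 → C_1 acts by ∂[p,q,r] = [q,r] − [p,r] + [p,q]. For instance
  ∂EFM = FM − EM + EF,
  ∂BEL = EL − BL + BE.
The resulting 27×18 matrix has rank 18, and its Smith normal form has invariant factors (1,1,1,1,1,1,1,1,1,1,1,1,1,1,1,1,1,2).

Computing H_k = (kernel of ∂_k) / (image of ∂_{k+1}):

  H_0: rank C_0 − rank ∂_1 = 9 − 8 = 1, and the invariant factors of ∂_1 are all 1, so H_0 = Z.
  H_1: rank ker ∂_1 − rank ∂_2 = (27 − 8) − 18 = 1, and ∂_2 has invariant factor 2 > 1, so H_1 = Z ⊕ Z_2.
  H_2: rank ker ∂_2 − rank ∂_3 = (18 − 18) − 0 = 0, and there is no ∂_3, so H_2 = 0.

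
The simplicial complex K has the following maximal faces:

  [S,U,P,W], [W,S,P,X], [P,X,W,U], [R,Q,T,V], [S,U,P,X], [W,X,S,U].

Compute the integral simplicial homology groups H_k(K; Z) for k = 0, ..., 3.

Fix the vertex order P < Q < R < S < T < U < V < W < X and write every simplex with vertices in increasing order. Then dim K = 3 and the simplices of K are:

  0-simplices (9): P, Q, R, S, T, U, V, W, X
  1-simplices (16): PS, PU, PW, PX, QR, QT, QV, RT, RV, SU, SW, SX, TV, UW, UX, WX
  2-simplices (14): PSU, PSW, PSX, PUW, PUX, PWX, QRT, QRV, QTV, RTV, SUW, SUX, SWX, UWX
  3-simplices (6): PSUW, PSUX, PSWX, PUWX, QRTV, SUWX

so the chain groups are C_0 ≅ Z^9, C_1 ≅ Z^16, C_2 ≅ Z^14, C_3 ≅ Z^6.

The boundary map ∂_1: C_1 → C_0 sends each edge [p,q] (with p < q) to q − p. For instance
  ∂PU = U − P.
The 9×16 boundary matrix has rank 7 and Smith normal form diag(1,1,1,1,1,1,1).

The boundary map ∂_2: C_2 → C_1 maps a triangle to the signed sum of its edges. For instance
  ∂QTV = TV − QV + QT,
  ∂PUW = UW − PW + PU.
The 16×14 boundary matrix has rank 9 and Smith normal form diag(1,1,1,1,1,1,1,1,1).

The boundary map ∂_3: C_3 → C_2 sends each 3-simplex σ to the alternating sum Σ_i (−1)^i (σ with its i-th vertex removed). For instance
  ∂PSUX = SUX − PUX + PSX − PSU,
  ∂QRTV = RTV − QTV + QRV − QRT.
The 14×6 boundary matrix has rank 5 and Smith normal form diag(1,1,1,1,1).

Now H_k = ker ∂_k / im ∂_{k+1}, so:

  H_0: rank C_0 − rank ∂_1 = 9 − 7 = 2, and the invariant factors of ∂_1 are all 1, so H_0 ≅ Z^2.
  H_1: rank ker ∂_1 − rank ∂_2 = (16 − 7) − 9 = 0, and the invariant factors of ∂_2 are all 1, so H_1 ≅ 0.
  H_2: rank ker ∂_2 − rank ∂_3 = (14 − 9) − 5 = 0, and the invariant factors of ∂_3 are all 1, so H_2 ≅ 0.
  H_3: rank ker ∂_3 − rank ∂_4 = (6 − 5) − 0 = 1, and there is no ∂_4, so H_3 ≅ Z.

H_0 ≅ Z^2,  H_1 = 0,  H_2 = 0,  H_3 ≅ Z.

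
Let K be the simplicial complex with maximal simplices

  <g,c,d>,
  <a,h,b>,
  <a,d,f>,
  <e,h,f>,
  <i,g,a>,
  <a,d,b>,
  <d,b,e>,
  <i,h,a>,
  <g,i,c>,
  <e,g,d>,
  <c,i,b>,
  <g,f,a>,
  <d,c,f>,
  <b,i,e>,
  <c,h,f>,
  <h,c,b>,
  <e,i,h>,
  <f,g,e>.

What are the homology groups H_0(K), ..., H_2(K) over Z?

H_0 = Z,  H_1 = Z ⊕ Z/2,  H_2 = 0.

Take the total order a < b < c < d < e < f < g < h < i on the vertex set. Then K (dimension 2) consists of the simplices:

  0-simplices (9): a, b, c, d, e, f, g, h, i
  1-simplices (27): ab, ad, af, ag, ah, ai, bc, bd, be, bh, bi, cd, cf, cg, ch, ci, de, df, dg, ef, eg, eh, ei, fg, fh, gi, hi
  2-simplices (18): abd, abh, adf, afg, agi, ahi, bch, bci, bde, bei, cdf, cdg, cfh, cgi, deg, efg, efh, ehi

Hence C_0 ≅ Z^9, C_1 ≅ Z^27, C_2 ≅ Z^18.

The boundary map ∂_1: C_1 → C_0 maps an edge to its endpoints' difference, ∂[p,q] = q − p.
The 9×27 boundary matrix has rank 8 and Smith normal form diag(1,1,1,1,1,1,1,1).

The boundary map ∂_2: C_2 → C_1 maps a triangle to the signed sum of its edges. For instance
  ∂abh = bh − ah + ab,
  ∂ahi = hi − ai + ah.
As a 27×18 matrix over Z this has rank 18, with invariant factors (1,1,1,1,1,1,1,1,1,1,1,1,1,1,1,1,1,2).

From H_k ≅ ker(∂_k) / im(∂_{k+1}) we obtain:

  H_0: rank C_0 − rank ∂_1 = 9 − 8 = 1, and the invariant factors of ∂_1 are all 1, so H_0 ≅ Z.
  H_1: rank ker ∂_1 − rank ∂_2 = (27 − 8) − 18 = 1, and ∂_2 has invariant factor 2 > 1, so H_1 ≅ Z ⊕ Z/2.
  H_2: rank ker ∂_2 − rank ∂_3 = (18 − 18) − 0 = 0, and there is no ∂_3, so H_2 ≅ 0.

(K is a triangulation of the Klein bottle.)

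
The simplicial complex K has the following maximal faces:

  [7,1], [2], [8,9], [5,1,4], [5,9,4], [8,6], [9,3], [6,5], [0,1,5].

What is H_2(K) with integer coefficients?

H_2 ≅ 0.

K has 10 vertices, 12 edges, 3 triangles.
rank ∂_2 = 3, rank ∂_3 = 0 ⇒ b_2 = 3 − 3 − 0 = 0. So H_2 = 0.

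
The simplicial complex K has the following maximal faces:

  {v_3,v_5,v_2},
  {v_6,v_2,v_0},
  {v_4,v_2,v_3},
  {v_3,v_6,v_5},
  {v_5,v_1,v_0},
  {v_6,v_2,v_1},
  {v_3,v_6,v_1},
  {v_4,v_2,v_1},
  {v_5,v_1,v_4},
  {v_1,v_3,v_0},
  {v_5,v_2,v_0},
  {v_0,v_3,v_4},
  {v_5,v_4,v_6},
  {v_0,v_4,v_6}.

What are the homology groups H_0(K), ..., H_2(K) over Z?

H_0 = Z,  H_1 = Z^2,  H_2 = Z.

We work with the vertex ordering v_0 < v_1 < v_2 < v_3 < v_4 < v_5 < v_6. The simplices of K, each written with vertices in increasing order, are:

  0-simplices (7): [v_0], [v_1], [v_2], [v_3], [v_4], [v_5], [v_6]
  1-simplices (21): (21 of them)
  2-simplices (14): (14 of them)

so the chain groups are C_0 ≅ Z^7, C_1 ≅ Z^21, C_2 ≅ Z^14.

Boundary ∂_1: C_1 → C_0 sends each edge [p,q] (with p < q) to q − p.
This gives a 7×21 integer matrix of rank 6; reducing to Smith normal form yields diagonal entries (1,1,1,1,1,1).

Boundary ∂_2: C_2 → C_1 maps a triangle to the signed sum of its edges. For instance
  ∂[v_0,v_4,v_6] = [v_4,v_6] − [v_0,v_6] + [v_0,v_4],
  ∂[v_0,v_2,v_5] = [v_2,v_5] − [v_0,v_5] + [v_0,v_2].
The resulting 21×14 matrix has rank 13, and its Smith normal form has invariant factors (1,1,1,1,1,1,1,1,1,1,1,1,1).

Reading off H_k = ker ∂_k / im ∂_{k+1}:

  H_0: rank C_0 − rank ∂_1 = 7 − 6 = 1, and the invariant factors of ∂_1 are all 1, so H_0 ≅ Z.
  H_1: rank ker ∂_1 − rank ∂_2 = (21 − 6) − 13 = 2, and the invariant factors of ∂_2 are all 1, so H_1 ≅ Z^2.
  H_2: rank ker ∂_2 − rank ∂_3 = (14 − 13) − 0 = 1, and there is no ∂_3, so H_2 ≅ Z.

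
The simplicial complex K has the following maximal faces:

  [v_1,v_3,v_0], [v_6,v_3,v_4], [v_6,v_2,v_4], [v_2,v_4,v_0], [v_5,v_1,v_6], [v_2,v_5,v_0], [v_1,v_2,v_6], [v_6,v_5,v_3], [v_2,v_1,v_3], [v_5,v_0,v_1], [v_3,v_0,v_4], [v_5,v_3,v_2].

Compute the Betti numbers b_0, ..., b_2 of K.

Fix the vertex order v_0 < v_1 < v_2 < v_3 < v_4 < v_5 < v_6 and write every simplex with vertices in increasing order. Then dim K = 2 and the simplices of K are:

  0-simplices (7): [v_0], [v_1], [v_2], [v_3], [v_4], [v_5], [v_6]
  1-simplices (18): (18 of them)
  2-simplices (12): (12 of them)

so the chain groups are C_0 ≅ Z^7, C_1 ≅ Z^18, C_2 ≅ Z^12.

The boundary map ∂_1: C_1 → C_0 sends each edge [p,q] (with p < q) to q − p. For instance
  ∂[v_1,v_6] = [v_6] − [v_1].
This gives a 7×18 integer matrix of rank 6; reducing to Smith normal form yields diagonal entries (1,1,1,1,1,1).

The boundary map ∂_2: C_2 → C_1 maps a triangle to the signed sum of its edges. For instance
  ∂[v_2,v_4,v_6] = [v_4,v_6] − [v_2,v_6] + [v_2,v_4],
  ∂[v_1,v_5,v_6] = [v_5,v_6] − [v_1,v_6] + [v_1,v_5].
As a 18×12 matrix over Z this has rank 12, with invariant factors (1,1,1,1,1,1,1,1,1,1,1,2).

Reading off H_k = ker ∂_k / im ∂_{k+1}:

  H_0: rank C_0 − rank ∂_1 = 7 − 6 = 1, and the invariant factors of ∂_1 are all 1, so H_0 ≅ Z.
  H_1: rank ker ∂_1 − rank ∂_2 = (18 − 6) − 12 = 0, and ∂_2 has invariant factor 2 > 1, so H_1 ≅ Z_2.
  H_2: rank ker ∂_2 − rank ∂_3 = (12 − 12) − 0 = 0, and there is no ∂_3, so H_2 ≅ 0.

Hence the Betti numbers are b_0 = 1, b_1 = 0, b_2 = 0.

b_0 = 1, b_1 = 0, b_2 = 0.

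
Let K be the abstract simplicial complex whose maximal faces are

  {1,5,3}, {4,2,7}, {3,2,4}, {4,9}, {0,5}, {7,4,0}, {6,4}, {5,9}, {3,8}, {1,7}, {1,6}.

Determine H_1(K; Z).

H_1 ≅ Z^4.

Fix the vertex order 0 < 1 < 2 < 3 < 4 < 5 < 6 < 7 < 8 < 9 and write every simplex with vertices in increasing order. Then dim K = 2 and the simplices of K are:

  0-simplices (10): [0], [1], [2], [3], [4], [5], [6], [7], [8], [9]
  1-simplices (17): [0,4], [0,5], [0,7], [1,3], [1,5], [1,6], [1,7], [2,3], [2,4], [2,7], [3,4], [3,5], [3,8], [4,6], [4,7], [4,9], [5,9]
  2-simplices (4): [0,4,7], [1,3,5], [2,3,4], [2,4,7]

giving chain groups C_0 ≅ Z^10, C_1 ≅ Z^17, C_2 ≅ Z^4.

The boundary map ∂_1: C_1 → C_0 is given by ∂[p,q] = [q] − [p]. For instance
  ∂[0,7] = [7] − [0].
The 10×17 boundary matrix has rank 9 and Smith normal form diag(1,1,1,1,1,1,1,1,1).

∂_2: C_2 → C_1 acts by ∂[p,q,r] = [q,r] − [p,r] + [p,q]. For instance
  ∂[0,4,7] = [4,7] − [0,7] + [0,4],
  ∂[2,3,4] = [3,4] − [2,4] + [2,3].
As a 17×4 matrix over Z this has rank 4, with invariant factors (1,1,1,1).

Reading off H_k = ker ∂_k / im ∂_{k+1}:

  H_1: rank ker ∂_1 − rank ∂_2 = (17 − 9) − 4 = 4, and the invariant factors of ∂_2 are all 1, so H_1 ≅ Z^4.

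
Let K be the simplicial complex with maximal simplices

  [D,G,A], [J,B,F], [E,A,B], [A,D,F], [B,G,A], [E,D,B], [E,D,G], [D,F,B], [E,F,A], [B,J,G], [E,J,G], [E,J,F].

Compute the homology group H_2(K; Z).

Fix the vertex order A < B < D < E < F < G < J and write every simplex with vertices in increasing order. Then dim K = 2 and the simplices of K are:

  0-simplices (7): A, B, D, E, F, G, J
  1-simplices (18): AB, AD, AE, AF, AG, BD, BE, BF, BG, BJ, DE, DF, DG, EF, EG, EJ, FJ, GJ
  2-simplices (12): ABE, ABG, ADF, ADG, AEF, BDE, BDF, BFJ, BGJ, DEG, EFJ, EGJ

so the chain groups are C_0 ≅ Z^7, C_1 ≅ Z^18, C_2 ≅ Z^12.

The boundary map ∂_1: C_1 → C_0 maps an edge to its endpoints' difference, ∂[p,q] = q − p. For instance
  ∂BF = F − B.
The resulting 7×18 matrix has rank 6, and its Smith normal form has invariant factors (1,1,1,1,1,1).

The boundary map ∂_2: C_2 → C_1 acts by ∂[p,q,r] = [q,r] − [p,r] + [p,q]. For instance
  ∂DEG = EG − DG + DE,
  ∂ABG = BG − AG + AB.
As a 18×12 matrix over Z this has rank 12, with invariant factors (1,1,1,1,1,1,1,1,1,1,1,2).

Computing H_k = (kernel of ∂_k) / (image of ∂_{k+1}):

  H_2: rank ker ∂_2 − rank ∂_3 = (12 − 12) − 0 = 0, and there is no ∂_3, so H_2 ≅ 0.

(K is a triangulation of the real projective plane RP^2.)

H_2 ≅ 0.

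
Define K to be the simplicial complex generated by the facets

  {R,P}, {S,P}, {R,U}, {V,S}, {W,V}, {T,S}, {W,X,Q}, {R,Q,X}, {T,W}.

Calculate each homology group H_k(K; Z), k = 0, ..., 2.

We work with the vertex ordering P < Q < R < S < T < U < V < W < X. The simplices of K, each written with vertices in increasing order, are:

  0-simplices (9): P, Q, R, S, T, U, V, W, X
  1-simplices (12): PR, PS, QR, QW, QX, RU, RX, ST, SV, TW, VW, WX
  2-simplices (2): QRX, QWX

giving chain groups C_0 ≅ Z^9, C_1 ≅ Z^12, C_2 ≅ Z^2.

Boundary ∂_1: C_1 → C_0 sends each edge [p,q] (with p < q) to q − p. For instance
  ∂ST = T − S.
The 9×12 boundary matrix has rank 8 and Smith normal form diag(1,1,1,1,1,1,1,1).

The boundary map ∂_2: C_2 → C_1 sends each 2-simplex [p,q,r] to [q,r] − [p,r] + [p,q]. For instance
  ∂QWX = WX − QX + QW,
  ∂QRX = RX − QX + QR.
This gives a 12×2 integer matrix of rank 2; reducing to Smith normal form yields diagonal entries (1,1).

Reading off H_k = ker ∂_k / im ∂_{k+1}:

  H_0: rank C_0 − rank ∂_1 = 9 − 8 = 1, and the invariant factors of ∂_1 are all 1, so H_0 ≅ Z.
  H_1: rank ker ∂_1 − rank ∂_2 = (12 − 8) − 2 = 2, and the invariant factors of ∂_2 are all 1, so H_1 ≅ Z^2.
  H_2: rank ker ∂_2 − rank ∂_3 = (2 − 2) − 0 = 0, and there is no ∂_3, so H_2 ≅ 0.

As a check, the Euler characteristic is 9 − 12 + 2 = -1, which agrees with 1 − 2 + 0 = -1.

H_0 ≅ Z,  H_1 ≅ Z^2,  H_2 = 0.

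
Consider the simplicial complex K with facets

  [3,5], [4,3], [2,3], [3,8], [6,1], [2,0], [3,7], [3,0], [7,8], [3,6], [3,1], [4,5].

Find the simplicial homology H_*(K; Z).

H_0 = Z,  H_1 = Z^4.

Order the vertices as 0 < 1 < 2 < 3 < 4 < 5 < 6 < 7 < 8. Listing each simplex with vertices in this order, K has dimension 1 with simplices:

  0-simplices (9): [0], [1], [2], [3], [4], [5], [6], [7], [8]
  1-simplices (12): [0,2], [0,3], [1,3], [1,6], [2,3], [3,4], [3,5], [3,6], [3,7], [3,8], [4,5], [7,8]

so the chain groups are C_0 ≅ Z^9, C_1 ≅ Z^12.

The boundary map ∂_1: C_1 → C_0 sends each edge [p,q] (with p < q) to q − p. For instance
  ∂[3,8] = [8] − [3].
As a 9×12 matrix over Z this has rank 8, with invariant factors (1,1,1,1,1,1,1,1).

From H_k ≅ ker(∂_k) / im(∂_{k+1}) we obtain:

  H_0: rank C_0 − rank ∂_1 = 9 − 8 = 1, and the invariant factors of ∂_1 are all 1, so H_0 = Z.
  H_1: rank ker ∂_1 − rank ∂_2 = (12 − 8) − 0 = 4, and there is no ∂_2, so H_1 = Z^4.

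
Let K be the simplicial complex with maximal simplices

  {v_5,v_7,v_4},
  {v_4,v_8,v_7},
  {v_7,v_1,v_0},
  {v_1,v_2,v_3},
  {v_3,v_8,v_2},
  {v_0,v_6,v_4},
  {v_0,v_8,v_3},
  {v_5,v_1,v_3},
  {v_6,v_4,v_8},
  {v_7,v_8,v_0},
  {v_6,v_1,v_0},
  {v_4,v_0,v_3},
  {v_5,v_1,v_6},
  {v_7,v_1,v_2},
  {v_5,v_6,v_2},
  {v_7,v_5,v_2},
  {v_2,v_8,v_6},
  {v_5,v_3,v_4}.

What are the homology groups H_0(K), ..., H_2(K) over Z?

H_0 = Z,  H_1 = Z ⊕ Z/2,  H_2 = 0.

We work with the vertex ordering v_0 < v_1 < v_2 < v_3 < v_4 < v_5 < v_6 < v_7 < v_8. The simplices of K, each written with vertices in increasing order, are:

  0-simplices (9): [v_0], [v_1], [v_2], [v_3], [v_4], [v_5], [v_6], [v_7], [v_8]
  1-simplices (27): (27 of them)
  2-simplices (18): (18 of them)

giving chain groups C_0 ≅ Z^9, C_1 ≅ Z^27, C_2 ≅ Z^18.

Boundary ∂_1: C_1 → C_0 sends each edge [p,q] (with p < q) to q − p.
The 9×27 boundary matrix has rank 8 and Smith normal form diag(1,1,1,1,1,1,1,1).

The boundary map ∂_2: C_2 → C_1 acts by ∂[p,q,r] = [q,r] − [p,r] + [p,q]. For instance
  ∂[v_2,v_5,v_7] = [v_5,v_7] − [v_2,v_7] + [v_2,v_5],
  ∂[v_0,v_1,v_7] = [v_1,v_7] − [v_0,v_7] + [v_0,v_1].
This gives a 27×18 integer matrix of rank 18; reducing to Smith normal form yields diagonal entries (1,1,1,1,1,1,1,1,1,1,1,1,1,1,1,1,1,2).

Computing H_k = (kernel of ∂_k) / (image of ∂_{k+1}):

  H_0: rank C_0 − rank ∂_1 = 9 − 8 = 1, and the invariant factors of ∂_1 are all 1, so H_0 = Z.
  H_1: rank ker ∂_1 − rank ∂_2 = (27 − 8) − 18 = 1, and ∂_2 has invariant factor 2 > 1, so H_1 = Z ⊕ Z/2.
  H_2: rank ker ∂_2 − rank ∂_3 = (18 − 18) − 0 = 0, and there is no ∂_3, so H_2 = 0.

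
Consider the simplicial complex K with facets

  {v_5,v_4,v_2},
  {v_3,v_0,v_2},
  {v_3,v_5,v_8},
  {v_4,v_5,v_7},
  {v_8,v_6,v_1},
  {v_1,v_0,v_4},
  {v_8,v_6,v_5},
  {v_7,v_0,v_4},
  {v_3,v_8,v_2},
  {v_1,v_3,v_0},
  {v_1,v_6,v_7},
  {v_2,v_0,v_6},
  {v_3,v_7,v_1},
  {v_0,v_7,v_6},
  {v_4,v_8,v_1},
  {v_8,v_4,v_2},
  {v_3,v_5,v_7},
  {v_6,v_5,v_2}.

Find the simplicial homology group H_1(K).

H_1 ≅ Z × Z/2.

We work with the vertex ordering v_0 < v_1 < v_2 < v_3 < v_4 < v_5 < v_6 < v_7 < v_8. The simplices of K, each written with vertices in increasing order, are:

  0-simplices (9): [v_0], [v_1], [v_2], [v_3], [v_4], [v_5], [v_6], [v_7], [v_8]
  1-simplices (27): (27 of them)
  2-simplices (18): (18 of them)

Hence C_0 ≅ Z^9, C_1 ≅ Z^27, C_2 ≅ Z^18.

∂_1: C_1 → C_0 maps an edge to its endpoints' difference, ∂[p,q] = q − p. For instance
  ∂[v_0,v_1] = [v_1] − [v_0].
As a 9×27 matrix over Z this has rank 8, with invariant factors (1,1,1,1,1,1,1,1).

∂_2: C_2 → C_1 acts by ∂[p,q,r] = [q,r] − [p,r] + [p,q]. For instance
  ∂[v_1,v_4,v_8] = [v_4,v_8] − [v_1,v_8] + [v_1,v_4],
  ∂[v_2,v_4,v_5] = [v_4,v_5] − [v_2,v_5] + [v_2,v_4].
As a 27×18 matrix over Z this has rank 18, with invariant factors (1,1,1,1,1,1,1,1,1,1,1,1,1,1,1,1,1,2).

From H_k ≅ ker(∂_k) / im(∂_{k+1}) we obtain:

  H_1: rank ker ∂_1 − rank ∂_2 = (27 − 8) − 18 = 1, and ∂_2 has invariant factor 2 > 1, so H_1 ≅ Z × Z/2.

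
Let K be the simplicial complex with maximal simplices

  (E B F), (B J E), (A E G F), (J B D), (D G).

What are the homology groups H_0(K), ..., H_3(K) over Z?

H_0 = Z,  H_1 = Z,  H_2 = 0,  H_3 = 0.

We work with the vertex ordering A < B < D < E < F < G < J. The simplices of K, each written with vertices in increasing order, are:

  0-simplices (7): A, B, D, E, F, G, J
  1-simplices (13): AE, AF, AG, BD, BE, BF, BJ, DG, DJ, EF, EG, EJ, FG
  2-simplices (7): AEF, AEG, AFG, BDJ, BEF, BEJ, EFG
  3-simplices (1): AEFG

giving chain groups C_0 ≅ Z^7, C_1 ≅ Z^13, C_2 ≅ Z^7, C_3 ≅ Z^1.

Boundary ∂_1: C_1 → C_0 maps an edge to its endpoints' difference, ∂[p,q] = q − p. For instance
  ∂BE = E − B.
The 7×13 boundary matrix has rank 6 and Smith normal form diag(1,1,1,1,1,1).

∂_2: C_2 → C_1 maps a triangle to the signed sum of its edges. For instance
  ∂BEJ = EJ − BJ + BE,
  ∂AFG = FG − AG + AF.
The resulting 13×7 matrix has rank 6, and its Smith normal form has invariant factors (1,1,1,1,1,1).

Boundary ∂_3: C_3 → C_2 sends each 3-simplex σ to the alternating sum Σ_i (−1)^i (σ with its i-th vertex removed). For instance
  ∂AEFG = EFG − AFG + AEG − AEF.
The 7×1 boundary matrix has rank 1 and Smith normal form diag(1).

From H_k ≅ ker(∂_k) / im(∂_{k+1}) we obtain:

  H_0: rank C_0 − rank ∂_1 = 7 − 6 = 1, and the invariant factors of ∂_1 are all 1, so H_0 ≅ Z.
  H_1: rank ker ∂_1 − rank ∂_2 = (13 − 6) − 6 = 1, and the invariant factors of ∂_2 are all 1, so H_1 ≅ Z.
  H_2: rank ker ∂_2 − rank ∂_3 = (7 − 6) − 1 = 0, and the invariant factors of ∂_3 are all 1, so H_2 ≅ 0.
  H_3: rank ker ∂_3 − rank ∂_4 = (1 − 1) − 0 = 0, and there is no ∂_4, so H_3 ≅ 0.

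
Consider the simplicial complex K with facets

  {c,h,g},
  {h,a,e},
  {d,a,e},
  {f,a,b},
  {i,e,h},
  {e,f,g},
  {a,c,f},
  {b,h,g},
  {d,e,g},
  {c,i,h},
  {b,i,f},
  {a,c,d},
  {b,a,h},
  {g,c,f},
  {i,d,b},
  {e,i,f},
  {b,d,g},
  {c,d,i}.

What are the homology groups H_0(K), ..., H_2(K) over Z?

Order the vertices as a < b < c < d < e < f < g < h < i. Listing each simplex with vertices in this order, K has dimension 2 with simplices:

  0-simplices (9): a, b, c, d, e, f, g, h, i
  1-simplices (27): ab, ac, ad, ae, af, ah, bd, bf, bg, bh, bi, cd, cf, cg, ch, ci, de, dg, di, ef, eg, eh, ei, fg, fi, gh, hi
  2-simplices (18): abf, abh, acd, acf, ade, aeh, bdg, bdi, bfi, bgh, cdi, cfg, cgh, chi, deg, efg, efi, ehi

so the chain groups are C_0 ≅ Z^9, C_1 ≅ Z^27, C_2 ≅ Z^18.

∂_1: C_1 → C_0 is given by ∂[p,q] = [q] − [p]. For instance
  ∂ab = b − a.
The resulting 9×27 matrix has rank 8, and its Smith normal form has invariant factors (1,1,1,1,1,1,1,1).

The boundary map ∂_2: C_2 → C_1 acts by ∂[p,q,r] = [q,r] − [p,r] + [p,q]. For instance
  ∂ehi = hi − ei + eh,
  ∂ade = de − ae + ad.
The 27×18 boundary matrix has rank 17 and Smith normal form diag(1,1,1,1,1,1,1,1,1,1,1,1,1,1,1,1,1).

From H_k ≅ ker(∂_k) / im(∂_{k+1}) we obtain:

  H_0: rank C_0 − rank ∂_1 = 9 − 8 = 1, and the invariant factors of ∂_1 are all 1, so H_0 ≅ Z.
  H_1: rank ker ∂_1 − rank ∂_2 = (27 − 8) − 17 = 2, and the invariant factors of ∂_2 are all 1, so H_1 ≅ Z^2.
  H_2: rank ker ∂_2 − rank ∂_3 = (18 − 17) − 0 = 1, and there is no ∂_3, so H_2 ≅ Z.

As a check, the Euler characteristic is 9 − 27 + 18 = 0, which agrees with 1 − 2 + 1 = 0.
(K is a triangulation of the torus T^2.)

H_0 = Z,  H_1 = Z^2,  H_2 = Z.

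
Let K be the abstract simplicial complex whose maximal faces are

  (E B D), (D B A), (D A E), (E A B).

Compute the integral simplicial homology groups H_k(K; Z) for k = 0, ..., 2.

We work with the vertex ordering A < B < D < E. The simplices of K, each written with vertices in increasing order, are:

  0-simplices (4): A, B, D, E
  1-simplices (6): AB, AD, AE, BD, BE, DE
  2-simplices (4): ABD, ABE, ADE, BDE

Hence C_0 ≅ Z^4, C_1 ≅ Z^6, C_2 ≅ Z^4.

Boundary ∂_1: C_1 → C_0 sends each edge [p,q] (with p < q) to q − p. For instance
  ∂BD = D − B.
The resulting 4×6 matrix has rank 3, and its Smith normal form has invariant factors (1,1,1).

The boundary map ∂_2: C_2 → C_1 sends each 2-simplex [p,q,r] to [q,r] − [p,r] + [p,q]. For instance
  ∂ABE = BE − AE + AB,
  ∂BDE = DE − BE + BD.
The resulting 6×4 matrix has rank 3, and its Smith normal form has invariant factors (1,1,1).

Now H_k = ker ∂_k / im ∂_{k+1}, so:

  H_0: rank C_0 − rank ∂_1 = 4 − 3 = 1, and the invariant factors of ∂_1 are all 1, so H_0 = Z.
  H_1: rank ker ∂_1 − rank ∂_2 = (6 − 3) − 3 = 0, and the invariant factors of ∂_2 are all 1, so H_1 = 0.
  H_2: rank ker ∂_2 − rank ∂_3 = (4 − 3) − 0 = 1, and there is no ∂_3, so H_2 = Z.

H_0 ≅ Z,  H_1 = 0,  H_2 ≅ Z.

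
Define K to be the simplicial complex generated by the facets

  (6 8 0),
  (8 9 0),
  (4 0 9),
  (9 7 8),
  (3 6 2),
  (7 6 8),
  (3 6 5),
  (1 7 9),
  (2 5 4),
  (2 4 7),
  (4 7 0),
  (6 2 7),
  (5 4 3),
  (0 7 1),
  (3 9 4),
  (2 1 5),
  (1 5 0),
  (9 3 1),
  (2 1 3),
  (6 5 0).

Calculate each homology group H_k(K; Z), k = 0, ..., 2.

Take the total order 0 < 1 < 2 < 3 < 4 < 5 < 6 < 7 < 8 < 9 on the vertex set. Then K (dimension 2) consists of the simplices:

  0-simplices (10): [0], [1], [2], [3], [4], [5], [6], [7], [8], [9]
  1-simplices (30): (30 of them)
  2-simplices (20): (20 of them)

so the chain groups are C_0 ≅ Z^10, C_1 ≅ Z^30, C_2 ≅ Z^20.

The boundary map ∂_1: C_1 → C_0 sends each edge [p,q] (with p < q) to q − p. For instance
  ∂[1,3] = [3] − [1].
This gives a 10×30 integer matrix of rank 9; reducing to Smith normal form yields diagonal entries (1,1,1,1,1,1,1,1,1).

∂_2: C_2 → C_1 sends each 2-simplex [p,q,r] to [q,r] − [p,r] + [p,q]. For instance
  ∂[0,1,5] = [1,5] − [0,5] + [0,1],
  ∂[1,2,5] = [2,5] − [1,5] + [1,2].
This gives a 30×20 integer matrix of rank 20; reducing to Smith normal form yields diagonal entries (1,1,1,1,1,1,1,1,1,1,1,1,1,1,1,1,1,1,1,2).

From H_k ≅ ker(∂_k) / im(∂_{k+1}) we obtain:

  H_0: rank C_0 − rank ∂_1 = 10 − 9 = 1, and the invariant factors of ∂_1 are all 1, so H_0 ≅ Z.
  H_1: rank ker ∂_1 − rank ∂_2 = (30 − 9) − 20 = 1, and ∂_2 has invariant factor 2 > 1, so H_1 ≅ Z ⊕ Z/2.
  H_2: rank ker ∂_2 − rank ∂_3 = (20 − 20) − 0 = 0, and there is no ∂_3, so H_2 ≅ 0.

As a check, the Euler characteristic is 10 − 30 + 20 = 0, which agrees with 1 − 1 + 0 = 0.

H_0 ≅ Z,  H_1 ≅ Z ⊕ Z/2,  H_2 = 0.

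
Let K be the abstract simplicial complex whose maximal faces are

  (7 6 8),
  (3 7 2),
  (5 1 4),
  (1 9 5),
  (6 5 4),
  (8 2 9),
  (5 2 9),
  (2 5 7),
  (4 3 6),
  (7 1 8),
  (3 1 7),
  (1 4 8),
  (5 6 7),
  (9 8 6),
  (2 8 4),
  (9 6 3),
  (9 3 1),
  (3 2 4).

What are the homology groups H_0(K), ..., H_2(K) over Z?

K has 9 vertices, 27 edges, 18 triangles.
rank ∂_0 = 0, rank ∂_1 = 8 ⇒ b_0 = 9 − 0 − 8 = 1; all invariant factors of ∂_1 are 1 so no torsion. So H_0 ≅ Z.
rank ∂_1 = 8, rank ∂_2 = 17 ⇒ b_1 = 27 − 8 − 17 = 2; all invariant factors of ∂_2 are 1 so no torsion. So H_1 ≅ Z^2.
rank ∂_2 = 17, rank ∂_3 = 0 ⇒ b_2 = 18 − 17 − 0 = 1. So H_2 ≅ Z.

H_0 = Z,  H_1 = Z^2,  H_2 = Z.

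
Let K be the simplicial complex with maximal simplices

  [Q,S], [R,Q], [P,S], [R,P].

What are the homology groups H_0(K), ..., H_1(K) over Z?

Take the total order P < Q < R < S on the vertex set. Then K (dimension 1) consists of the simplices:

  0-simplices (4): P, Q, R, S
  1-simplices (4): PR, PS, QR, QS

giving chain groups C_0 ≅ Z^4, C_1 ≅ Z^4.

The boundary map ∂_1: C_1 → C_0 sends each edge [p,q] (with p < q) to q − p.
The 4×4 boundary matrix has rank 3 and Smith normal form diag(1,1,1).

Now H_k = ker ∂_k / im ∂_{k+1}, so:

  H_0: rank C_0 − rank ∂_1 = 4 − 3 = 1, and the invariant factors of ∂_1 are all 1, so H_0 = Z.
  H_1: rank ker ∂_1 − rank ∂_2 = (4 − 3) − 0 = 1, and there is no ∂_2, so H_1 = Z.

H_0 = Z,  H_1 = Z.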